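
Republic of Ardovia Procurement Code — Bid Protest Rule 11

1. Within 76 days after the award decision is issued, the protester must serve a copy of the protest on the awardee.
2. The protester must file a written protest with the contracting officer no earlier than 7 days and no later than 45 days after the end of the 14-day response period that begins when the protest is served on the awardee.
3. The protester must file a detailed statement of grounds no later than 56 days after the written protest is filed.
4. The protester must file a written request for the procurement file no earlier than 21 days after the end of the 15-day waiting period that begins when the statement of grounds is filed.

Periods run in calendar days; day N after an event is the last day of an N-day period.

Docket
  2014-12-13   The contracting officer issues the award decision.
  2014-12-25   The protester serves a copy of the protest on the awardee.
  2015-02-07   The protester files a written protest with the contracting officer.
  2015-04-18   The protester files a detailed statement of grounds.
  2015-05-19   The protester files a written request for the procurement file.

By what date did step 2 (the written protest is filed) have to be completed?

2015-02-22

The protest is served on the awardee on 2014-12-25; the 14-day response period therefore ends 2015-01-08, and step 2 runs from that date. The window is 7–45 days after 2015-01-08; it closes on 2015-02-22.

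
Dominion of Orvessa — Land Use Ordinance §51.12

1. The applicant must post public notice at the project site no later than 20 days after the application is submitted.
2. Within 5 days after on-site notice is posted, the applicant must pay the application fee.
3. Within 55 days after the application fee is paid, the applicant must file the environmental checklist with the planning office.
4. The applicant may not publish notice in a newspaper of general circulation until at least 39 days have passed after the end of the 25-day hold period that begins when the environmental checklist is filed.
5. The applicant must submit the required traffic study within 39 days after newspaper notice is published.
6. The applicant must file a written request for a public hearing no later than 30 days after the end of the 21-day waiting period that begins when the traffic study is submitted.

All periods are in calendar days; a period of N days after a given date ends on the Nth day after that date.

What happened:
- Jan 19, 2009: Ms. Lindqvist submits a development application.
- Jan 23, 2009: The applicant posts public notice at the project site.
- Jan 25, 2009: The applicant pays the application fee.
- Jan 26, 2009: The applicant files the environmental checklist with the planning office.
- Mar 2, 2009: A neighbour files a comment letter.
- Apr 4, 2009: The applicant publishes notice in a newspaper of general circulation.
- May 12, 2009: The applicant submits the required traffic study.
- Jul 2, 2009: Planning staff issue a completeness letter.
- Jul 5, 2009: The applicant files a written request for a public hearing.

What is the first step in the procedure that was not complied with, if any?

Step 1 — counting 20 days from Jan 19, 2009 (when the application is submitted) gives a deadline of Feb 8, 2009; Jan 23, 2009 is within that limit.
Step 2 — counting 5 days from Jan 23, 2009 (when on-site notice is posted) gives a deadline of Jan 28, 2009; done Jan 25, 2009 — timely.
Step 3 — counting 55 days from Jan 25, 2009 (when the application fee is paid) gives a deadline of Mar 21, 2009; Jan 26, 2009 is within that limit.
Step 4 — must wait 39 days from Feb 20, 2009 (end of the 25-day hold period, which began when the environmental checklist is filed on Jan 26, 2009), so not before Mar 31, 2009; done Apr 4, 2009, after the minimum wait.
Step 5 — counting 39 days from Apr 4, 2009 (when newspaper notice is published) gives a deadline of May 13, 2009; May 12, 2009 is within that limit.
Step 6 — counting 30 days from Jun 2, 2009 (end of the 21-day waiting period, which began when the traffic study is submitted on May 12, 2009) gives a deadline of Jul 2, 2009; Jul 5, 2009 misses that deadline by 3 days.
The procedure was therefore not followed at step 6.

Step 6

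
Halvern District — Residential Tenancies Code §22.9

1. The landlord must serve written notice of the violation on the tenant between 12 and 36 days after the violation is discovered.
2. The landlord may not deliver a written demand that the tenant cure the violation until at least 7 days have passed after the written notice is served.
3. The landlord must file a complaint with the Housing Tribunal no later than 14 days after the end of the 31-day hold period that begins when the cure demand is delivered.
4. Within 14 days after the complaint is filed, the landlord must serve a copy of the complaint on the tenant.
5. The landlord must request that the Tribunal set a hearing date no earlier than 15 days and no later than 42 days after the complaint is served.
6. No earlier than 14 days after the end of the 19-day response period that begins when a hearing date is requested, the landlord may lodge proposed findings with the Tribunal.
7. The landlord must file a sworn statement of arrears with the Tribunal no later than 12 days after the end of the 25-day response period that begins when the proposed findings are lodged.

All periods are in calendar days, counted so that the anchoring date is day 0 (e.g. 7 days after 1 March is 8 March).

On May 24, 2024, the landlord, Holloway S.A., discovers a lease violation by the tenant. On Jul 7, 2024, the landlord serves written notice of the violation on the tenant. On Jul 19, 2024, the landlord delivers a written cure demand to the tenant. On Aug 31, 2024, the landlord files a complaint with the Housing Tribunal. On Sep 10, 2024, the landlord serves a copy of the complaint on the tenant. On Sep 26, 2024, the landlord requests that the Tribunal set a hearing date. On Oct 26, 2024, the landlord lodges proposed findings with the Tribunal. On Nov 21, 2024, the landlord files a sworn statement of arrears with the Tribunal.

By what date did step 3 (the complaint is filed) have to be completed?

The cure demand is delivered on Jul 19, 2024; the 31-day hold period therefore ends Aug 19, 2024, and step 3 runs from that date. 14 days after Aug 19, 2024 is Sep 2, 2024.

Sep 2, 2024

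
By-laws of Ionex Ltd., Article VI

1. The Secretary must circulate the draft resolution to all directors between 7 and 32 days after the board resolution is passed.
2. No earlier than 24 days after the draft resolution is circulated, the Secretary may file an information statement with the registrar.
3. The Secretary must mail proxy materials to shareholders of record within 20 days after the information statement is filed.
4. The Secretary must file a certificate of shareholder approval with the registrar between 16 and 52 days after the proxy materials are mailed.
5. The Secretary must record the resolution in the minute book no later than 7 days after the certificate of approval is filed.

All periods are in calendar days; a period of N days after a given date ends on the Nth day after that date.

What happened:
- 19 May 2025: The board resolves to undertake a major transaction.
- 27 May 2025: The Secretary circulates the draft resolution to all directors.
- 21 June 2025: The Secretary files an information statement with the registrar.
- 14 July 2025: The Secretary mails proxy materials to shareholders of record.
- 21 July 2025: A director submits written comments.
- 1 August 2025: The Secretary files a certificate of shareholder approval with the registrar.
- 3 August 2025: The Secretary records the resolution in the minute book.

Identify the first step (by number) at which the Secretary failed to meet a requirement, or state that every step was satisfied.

(1) the permitted window runs from 19 May 2025 + 7 = 26 May 2025 to 19 May 2025 + 32 = 20 June 2025; done 27 May 2025, which is between those dates.
(2) permitted from 27 May 2025 + 24 days = 20 June 2025 onward; done 21 June 2025 — permitted.
(3) due by 21 June 2025 + 20 days = 11 July 2025; done 14 July 2025 — 3 days late.

Step 3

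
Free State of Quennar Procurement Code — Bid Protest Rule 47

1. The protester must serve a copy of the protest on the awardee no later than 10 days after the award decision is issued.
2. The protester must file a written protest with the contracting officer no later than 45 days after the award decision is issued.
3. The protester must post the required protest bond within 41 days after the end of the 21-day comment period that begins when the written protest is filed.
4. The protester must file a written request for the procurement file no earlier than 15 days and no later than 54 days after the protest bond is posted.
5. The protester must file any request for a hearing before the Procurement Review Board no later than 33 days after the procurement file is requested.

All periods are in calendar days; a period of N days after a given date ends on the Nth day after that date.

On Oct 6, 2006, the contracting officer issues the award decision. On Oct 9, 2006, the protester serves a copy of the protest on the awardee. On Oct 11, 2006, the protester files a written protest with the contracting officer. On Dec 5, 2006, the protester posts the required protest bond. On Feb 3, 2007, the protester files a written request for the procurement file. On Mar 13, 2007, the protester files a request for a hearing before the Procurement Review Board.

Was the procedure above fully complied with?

Step 1: 10 days after Oct 6, 2006 (when the award decision is issued) is Oct 16, 2006; done Oct 9, 2006 — timely.
Step 2: 45 days after Oct 6, 2006 (when the award decision is issued) is Nov 20, 2006; done Oct 11, 2006 — timely.
Step 3: 41 days after Nov 1, 2006 (end of the 21-day comment period, which began when the written protest is filed on Oct 11, 2006) is Dec 12, 2006; Dec 5, 2006 is within that limit.
Step 4: the window is 15–54 days after Dec 5, 2006 (when the protest bond is posted), so Dec 20, 2006 through Jan 28, 2007; done Feb 3, 2007 — 6 days after the window closed.

No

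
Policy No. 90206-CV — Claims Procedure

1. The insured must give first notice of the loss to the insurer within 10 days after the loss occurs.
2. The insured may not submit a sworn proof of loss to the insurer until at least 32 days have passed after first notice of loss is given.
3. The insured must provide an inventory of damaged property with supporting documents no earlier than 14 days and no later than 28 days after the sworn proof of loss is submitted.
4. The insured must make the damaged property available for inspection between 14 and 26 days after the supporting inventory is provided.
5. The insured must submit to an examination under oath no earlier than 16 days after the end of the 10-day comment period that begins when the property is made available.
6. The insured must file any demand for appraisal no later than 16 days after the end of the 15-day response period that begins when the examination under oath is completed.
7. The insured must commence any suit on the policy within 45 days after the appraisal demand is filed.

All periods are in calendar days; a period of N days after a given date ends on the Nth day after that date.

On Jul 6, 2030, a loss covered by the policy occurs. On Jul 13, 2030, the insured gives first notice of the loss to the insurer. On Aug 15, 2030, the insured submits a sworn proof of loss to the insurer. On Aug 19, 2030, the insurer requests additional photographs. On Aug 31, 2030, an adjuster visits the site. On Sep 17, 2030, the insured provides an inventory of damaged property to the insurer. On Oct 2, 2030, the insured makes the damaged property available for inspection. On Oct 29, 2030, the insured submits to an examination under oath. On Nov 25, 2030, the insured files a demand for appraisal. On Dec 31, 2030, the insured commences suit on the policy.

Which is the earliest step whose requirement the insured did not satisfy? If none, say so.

Step 1: 10 days after Jul 6, 2030 (when the loss occurs) is Jul 16, 2030; completed Jul 13, 2030, before the deadline.
Step 2: the earliest permitted date is 32 days after Jul 13, 2030 (when first notice of loss is given), i.e. Aug 14, 2030; done Aug 15, 2030, after the minimum wait.
Step 3: the window is 14–28 days after Aug 15, 2030 (when the sworn proof of loss is submitted), so Aug 29, 2030 through Sep 12, 2030; Sep 17, 2030 is 5 days past the end of the window.
No need to go further; step 3 was not satisfied.

Step 3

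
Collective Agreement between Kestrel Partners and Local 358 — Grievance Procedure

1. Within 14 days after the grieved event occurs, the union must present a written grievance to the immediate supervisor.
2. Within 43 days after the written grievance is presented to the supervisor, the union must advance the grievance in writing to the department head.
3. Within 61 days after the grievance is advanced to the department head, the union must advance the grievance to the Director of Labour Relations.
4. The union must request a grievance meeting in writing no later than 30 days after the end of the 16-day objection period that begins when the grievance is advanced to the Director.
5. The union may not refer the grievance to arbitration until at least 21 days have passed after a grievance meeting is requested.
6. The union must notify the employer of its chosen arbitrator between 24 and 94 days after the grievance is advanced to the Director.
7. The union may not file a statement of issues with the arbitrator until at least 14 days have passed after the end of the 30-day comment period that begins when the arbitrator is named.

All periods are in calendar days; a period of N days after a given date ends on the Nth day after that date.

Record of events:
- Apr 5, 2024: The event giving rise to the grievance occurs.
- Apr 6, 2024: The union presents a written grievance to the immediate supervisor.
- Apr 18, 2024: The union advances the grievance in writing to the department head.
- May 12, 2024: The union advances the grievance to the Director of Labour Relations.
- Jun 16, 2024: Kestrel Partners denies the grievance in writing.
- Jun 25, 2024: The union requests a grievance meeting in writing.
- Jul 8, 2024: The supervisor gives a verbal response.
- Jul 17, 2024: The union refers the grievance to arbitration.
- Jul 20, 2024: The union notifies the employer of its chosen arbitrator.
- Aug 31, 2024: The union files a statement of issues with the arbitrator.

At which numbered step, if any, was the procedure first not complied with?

Step 7

(1) due by Apr 5, 2024 + 14 days = Apr 19, 2024; completed Apr 6, 2024, before the deadline.
(2) due by Apr 6, 2024 + 43 days = May 19, 2024; completed Apr 18, 2024, before the deadline.
(3) due by Apr 18, 2024 + 61 days = Jun 18, 2024; completed May 12, 2024, before the deadline.
(4) due by May 28, 2024 + 30 days = Jun 27, 2024; completed Jun 25, 2024, before the deadline.
(5) permitted from Jun 25, 2024 + 21 days = Jul 16, 2024 onward; done Jul 17, 2024 — permitted.
(6) the permitted window runs from May 12, 2024 + 24 = Jun 5, 2024 to May 12, 2024 + 94 = Aug 14, 2024; done Jul 20, 2024, which is between those dates.
(7) permitted from Aug 19, 2024 + 14 days = Sep 2, 2024 onward; Aug 31, 2024 is 2 days before the earliest permitted date.
The analysis stops there.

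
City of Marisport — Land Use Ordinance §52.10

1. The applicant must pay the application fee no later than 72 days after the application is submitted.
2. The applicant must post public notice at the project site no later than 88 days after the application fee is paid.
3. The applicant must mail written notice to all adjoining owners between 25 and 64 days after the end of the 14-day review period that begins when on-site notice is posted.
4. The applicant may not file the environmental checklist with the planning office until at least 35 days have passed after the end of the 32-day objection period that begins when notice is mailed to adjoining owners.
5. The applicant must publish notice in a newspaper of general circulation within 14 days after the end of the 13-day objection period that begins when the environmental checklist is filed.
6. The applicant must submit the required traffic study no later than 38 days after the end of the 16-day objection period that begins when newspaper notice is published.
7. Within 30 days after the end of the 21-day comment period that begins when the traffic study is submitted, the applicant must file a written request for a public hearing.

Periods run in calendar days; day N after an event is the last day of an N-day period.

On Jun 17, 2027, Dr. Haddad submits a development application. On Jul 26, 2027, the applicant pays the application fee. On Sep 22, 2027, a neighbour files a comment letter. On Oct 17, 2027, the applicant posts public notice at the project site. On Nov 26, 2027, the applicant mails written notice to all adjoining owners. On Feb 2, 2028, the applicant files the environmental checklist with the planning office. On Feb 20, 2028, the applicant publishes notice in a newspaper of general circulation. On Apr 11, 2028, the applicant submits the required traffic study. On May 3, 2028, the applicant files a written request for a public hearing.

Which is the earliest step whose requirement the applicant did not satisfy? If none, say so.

Step 1: 72 days after Jun 17, 2027 (when the application is submitted) is Aug 28, 2027; done Jul 26, 2027 — timely.
Step 2: 88 days after Jul 26, 2027 (when the application fee is paid) is Oct 22, 2027; completed Oct 17, 2027, before the deadline.
Step 3: the window is 25–64 days after Oct 31, 2027 (end of the 14-day review period, which began when on-site notice is posted on Oct 17, 2027), so Nov 25, 2027 through Jan 3, 2028; Nov 26, 2027 falls inside that range.
Step 4: the earliest permitted date is 35 days after Dec 28, 2027 (end of the 32-day objection period, which began when notice is mailed to adjoining owners on Nov 26, 2027), i.e. Feb 1, 2028; done Feb 2, 2028, after the minimum wait.
Step 5: 14 days after Feb 15, 2028 (end of the 13-day objection period, which began when the environmental checklist is filed on Feb 2, 2028) is Feb 29, 2028; done Feb 20, 2028 — timely.
Step 6: 38 days after Mar 7, 2028 (end of the 16-day objection period, which began when newspaper notice is published on Feb 20, 2028) is Apr 14, 2028; done Apr 11, 2028 — timely.
Step 7: 30 days after May 2, 2028 (end of the 21-day comment period, which began when the traffic study is submitted on Apr 11, 2028) is Jun 1, 2028; completed May 3, 2028, before the deadline.

None — every step was satisfied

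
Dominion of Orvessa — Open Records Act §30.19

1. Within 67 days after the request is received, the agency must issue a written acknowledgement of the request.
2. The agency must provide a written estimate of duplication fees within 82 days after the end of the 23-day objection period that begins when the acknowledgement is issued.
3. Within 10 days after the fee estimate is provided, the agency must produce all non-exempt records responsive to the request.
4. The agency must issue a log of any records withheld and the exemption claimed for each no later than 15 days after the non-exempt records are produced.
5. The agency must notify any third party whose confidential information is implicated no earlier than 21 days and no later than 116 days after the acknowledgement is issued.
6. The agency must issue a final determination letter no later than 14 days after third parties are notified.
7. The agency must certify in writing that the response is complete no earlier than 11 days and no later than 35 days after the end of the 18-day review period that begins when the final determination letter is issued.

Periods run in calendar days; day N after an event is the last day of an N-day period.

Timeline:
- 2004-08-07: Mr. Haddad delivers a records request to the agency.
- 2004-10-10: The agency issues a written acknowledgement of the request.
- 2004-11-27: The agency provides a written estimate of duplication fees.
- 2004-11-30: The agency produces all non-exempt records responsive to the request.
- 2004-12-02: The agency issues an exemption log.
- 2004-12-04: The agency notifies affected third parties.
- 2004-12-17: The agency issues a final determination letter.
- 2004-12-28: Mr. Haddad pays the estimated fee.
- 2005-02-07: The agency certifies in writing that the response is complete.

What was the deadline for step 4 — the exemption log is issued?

Step 4 runs from 2004-11-30, when the non-exempt records are produced. 15 days after 2004-11-30 is 2004-12-15.

2004-12-15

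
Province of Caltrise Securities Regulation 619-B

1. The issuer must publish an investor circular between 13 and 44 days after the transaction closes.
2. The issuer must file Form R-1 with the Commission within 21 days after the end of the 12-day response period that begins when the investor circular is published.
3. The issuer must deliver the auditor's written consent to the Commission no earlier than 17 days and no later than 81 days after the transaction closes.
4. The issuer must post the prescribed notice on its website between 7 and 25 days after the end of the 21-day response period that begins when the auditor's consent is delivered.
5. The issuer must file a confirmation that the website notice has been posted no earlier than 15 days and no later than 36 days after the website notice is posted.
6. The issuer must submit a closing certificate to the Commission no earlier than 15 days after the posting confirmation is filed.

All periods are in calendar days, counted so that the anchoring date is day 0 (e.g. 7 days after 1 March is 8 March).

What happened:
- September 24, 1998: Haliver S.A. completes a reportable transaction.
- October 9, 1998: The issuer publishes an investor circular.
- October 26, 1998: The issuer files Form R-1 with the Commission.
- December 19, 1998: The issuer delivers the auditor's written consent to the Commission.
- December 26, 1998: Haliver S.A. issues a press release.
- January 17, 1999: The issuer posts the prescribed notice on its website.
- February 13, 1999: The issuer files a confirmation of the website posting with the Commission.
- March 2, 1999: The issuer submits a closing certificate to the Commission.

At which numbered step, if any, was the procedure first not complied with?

Step 1: the window is 13–44 days after September 24, 1998 (when the transaction closes), so October 7, 1998 through November 7, 1998; October 9, 1998 falls inside that range.
Step 2: 21 days after October 21, 1998 (end of the 12-day response period, which began when the investor circular is published on October 9, 1998) is November 11, 1998; October 26, 1998 is within that limit.
Step 3: the window is 17–81 days after September 24, 1998 (when the transaction closes), so October 11, 1998 through December 14, 1998; December 19, 1998 is 5 days past the end of the window.

Step 3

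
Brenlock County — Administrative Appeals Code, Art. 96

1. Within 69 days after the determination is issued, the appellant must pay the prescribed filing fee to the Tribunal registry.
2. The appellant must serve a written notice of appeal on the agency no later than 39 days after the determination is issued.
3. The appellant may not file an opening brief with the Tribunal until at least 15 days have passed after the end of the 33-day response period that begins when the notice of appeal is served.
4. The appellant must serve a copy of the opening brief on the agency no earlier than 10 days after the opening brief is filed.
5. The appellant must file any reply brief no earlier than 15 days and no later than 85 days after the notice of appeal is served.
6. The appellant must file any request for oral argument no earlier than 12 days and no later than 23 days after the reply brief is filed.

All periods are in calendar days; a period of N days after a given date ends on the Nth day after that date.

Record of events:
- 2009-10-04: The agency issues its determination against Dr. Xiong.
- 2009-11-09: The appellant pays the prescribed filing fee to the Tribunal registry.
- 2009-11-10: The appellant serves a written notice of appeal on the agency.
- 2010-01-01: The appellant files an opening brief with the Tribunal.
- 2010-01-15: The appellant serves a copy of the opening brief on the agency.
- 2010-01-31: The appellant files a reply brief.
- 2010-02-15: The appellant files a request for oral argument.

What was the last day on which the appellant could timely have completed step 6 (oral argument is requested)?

Step 6 runs from 2010-01-31, when the reply brief is filed. The window is 12–23 days after 2010-01-31; it closes on 2010-02-23.

2010-02-23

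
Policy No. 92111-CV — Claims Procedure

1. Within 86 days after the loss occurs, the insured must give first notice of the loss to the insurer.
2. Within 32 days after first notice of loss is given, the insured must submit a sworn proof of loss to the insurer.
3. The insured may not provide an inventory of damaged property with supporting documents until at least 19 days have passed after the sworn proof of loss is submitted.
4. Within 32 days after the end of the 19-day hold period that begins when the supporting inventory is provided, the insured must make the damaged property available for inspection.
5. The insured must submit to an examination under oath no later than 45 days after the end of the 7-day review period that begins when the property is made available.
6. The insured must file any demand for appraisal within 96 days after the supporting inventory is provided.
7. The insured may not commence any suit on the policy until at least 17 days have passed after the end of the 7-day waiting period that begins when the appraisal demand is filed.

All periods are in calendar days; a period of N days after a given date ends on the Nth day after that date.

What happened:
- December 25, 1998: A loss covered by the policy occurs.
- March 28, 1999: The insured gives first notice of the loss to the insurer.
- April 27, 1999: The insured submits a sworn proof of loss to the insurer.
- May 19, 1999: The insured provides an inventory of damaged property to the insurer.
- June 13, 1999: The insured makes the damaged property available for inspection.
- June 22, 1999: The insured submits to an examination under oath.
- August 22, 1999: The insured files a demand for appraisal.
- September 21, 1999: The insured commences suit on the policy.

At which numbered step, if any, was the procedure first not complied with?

(1) due by December 25, 1998 + 86 days = March 21, 1999; not done until March 28, 1999, 7 days after the deadline.

Step 1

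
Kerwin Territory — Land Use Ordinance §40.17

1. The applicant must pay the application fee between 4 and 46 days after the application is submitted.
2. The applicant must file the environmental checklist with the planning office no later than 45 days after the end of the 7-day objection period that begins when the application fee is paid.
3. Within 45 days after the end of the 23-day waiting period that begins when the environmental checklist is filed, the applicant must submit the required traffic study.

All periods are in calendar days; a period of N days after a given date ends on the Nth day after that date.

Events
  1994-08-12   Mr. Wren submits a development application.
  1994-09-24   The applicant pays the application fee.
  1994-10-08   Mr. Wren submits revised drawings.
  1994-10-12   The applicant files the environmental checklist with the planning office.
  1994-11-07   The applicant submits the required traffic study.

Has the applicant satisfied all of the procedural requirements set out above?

Yes

(1) the permitted window runs from 1994-08-12 + 4 = 1994-08-16 to 1994-08-12 + 46 = 1994-09-27; done 1994-09-24, which is between those dates.
(2) due by 1994-10-01 + 45 days = 1994-11-15; 1994-10-12 is within that limit.
(3) due by 1994-11-04 + 45 days = 1994-12-19; completed 1994-11-07, before the deadline.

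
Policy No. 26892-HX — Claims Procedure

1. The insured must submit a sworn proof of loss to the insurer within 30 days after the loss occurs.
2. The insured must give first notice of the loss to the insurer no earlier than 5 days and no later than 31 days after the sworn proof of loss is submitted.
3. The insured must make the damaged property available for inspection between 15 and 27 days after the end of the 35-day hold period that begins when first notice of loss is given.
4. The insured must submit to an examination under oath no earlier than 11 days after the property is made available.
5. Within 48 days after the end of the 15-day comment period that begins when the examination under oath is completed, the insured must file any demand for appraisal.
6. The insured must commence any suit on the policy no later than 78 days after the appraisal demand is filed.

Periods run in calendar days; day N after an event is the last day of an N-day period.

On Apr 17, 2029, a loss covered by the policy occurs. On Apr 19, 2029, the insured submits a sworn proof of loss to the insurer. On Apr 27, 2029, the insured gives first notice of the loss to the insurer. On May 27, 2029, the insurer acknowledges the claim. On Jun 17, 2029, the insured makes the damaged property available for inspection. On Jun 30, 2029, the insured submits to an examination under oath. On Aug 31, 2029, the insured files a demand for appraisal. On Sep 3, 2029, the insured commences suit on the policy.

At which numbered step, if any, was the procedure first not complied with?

(1) due by Apr 17, 2029 + 30 days = May 17, 2029; done Apr 19, 2029 — timely.
(2) the permitted window runs from Apr 19, 2029 + 5 = Apr 24, 2029 to Apr 19, 2029 + 31 = May 20, 2029; Apr 27, 2029 falls inside that range.
(3) the permitted window runs from Jun 1, 2029 + 15 = Jun 16, 2029 to Jun 1, 2029 + 27 = Jun 28, 2029; Jun 17, 2029 falls inside that range.
(4) permitted from Jun 17, 2029 + 11 days = Jun 28, 2029 onward; Jun 30, 2029 is on or after that date.
(5) due by Jul 15, 2029 + 48 days = Sep 1, 2029; done Aug 31, 2029 — timely.
(6) due by Aug 31, 2029 + 78 days = Nov 17, 2029; done Sep 3, 2029 — timely.

None — every step was satisfied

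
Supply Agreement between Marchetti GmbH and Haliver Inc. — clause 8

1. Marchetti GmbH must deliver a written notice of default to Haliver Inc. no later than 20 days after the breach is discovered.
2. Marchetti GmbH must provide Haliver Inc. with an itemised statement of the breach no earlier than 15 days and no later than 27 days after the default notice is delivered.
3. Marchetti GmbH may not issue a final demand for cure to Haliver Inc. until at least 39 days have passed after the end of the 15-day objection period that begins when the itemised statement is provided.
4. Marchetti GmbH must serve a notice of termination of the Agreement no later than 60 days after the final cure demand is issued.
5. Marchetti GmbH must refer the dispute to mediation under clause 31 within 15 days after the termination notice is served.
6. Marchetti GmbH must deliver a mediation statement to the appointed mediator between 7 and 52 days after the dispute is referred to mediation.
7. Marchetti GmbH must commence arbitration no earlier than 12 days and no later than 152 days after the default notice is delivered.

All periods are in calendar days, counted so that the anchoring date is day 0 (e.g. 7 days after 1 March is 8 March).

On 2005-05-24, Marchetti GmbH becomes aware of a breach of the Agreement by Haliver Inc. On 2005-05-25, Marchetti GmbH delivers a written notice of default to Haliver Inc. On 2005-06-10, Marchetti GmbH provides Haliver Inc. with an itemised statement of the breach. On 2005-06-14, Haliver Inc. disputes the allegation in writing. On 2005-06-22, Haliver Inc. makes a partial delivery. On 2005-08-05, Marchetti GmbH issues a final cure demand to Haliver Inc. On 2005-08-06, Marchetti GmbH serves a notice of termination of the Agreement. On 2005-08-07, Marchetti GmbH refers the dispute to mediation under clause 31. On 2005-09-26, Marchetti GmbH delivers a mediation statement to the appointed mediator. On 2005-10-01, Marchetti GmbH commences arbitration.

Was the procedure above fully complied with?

Step 1 — counting 20 days from 2005-05-24 (when the breach is discovered) gives a deadline of 2005-06-13; done 2005-05-25 — timely.
Step 2 — 15 and 27 days from 2005-05-25 (when the default notice is delivered) are 2005-06-09 and 2005-06-21 respectively; done 2005-06-10 — within the window.
Step 3 — must wait 39 days from 2005-06-25 (end of the 15-day objection period, which began when the itemised statement is provided on 2005-06-10), so not before 2005-08-03; 2005-08-05 is on or after that date.
Step 4 — counting 60 days from 2005-08-05 (when the final cure demand is issued) gives a deadline of 2005-10-04; 2005-08-06 is within that limit.
Step 5 — counting 15 days from 2005-08-06 (when the termination notice is served) gives a deadline of 2005-08-21; 2005-08-07 is within that limit.
Step 6 — 7 and 52 days from 2005-08-07 (when the dispute is referred to mediation) are 2005-08-14 and 2005-09-28 respectively; done 2005-09-26 — within the window.
Step 7 — 12 and 152 days from 2005-05-25 (when the default notice is delivered) are 2005-06-06 and 2005-10-24 respectively; done 2005-10-01, which is between those dates.

Yes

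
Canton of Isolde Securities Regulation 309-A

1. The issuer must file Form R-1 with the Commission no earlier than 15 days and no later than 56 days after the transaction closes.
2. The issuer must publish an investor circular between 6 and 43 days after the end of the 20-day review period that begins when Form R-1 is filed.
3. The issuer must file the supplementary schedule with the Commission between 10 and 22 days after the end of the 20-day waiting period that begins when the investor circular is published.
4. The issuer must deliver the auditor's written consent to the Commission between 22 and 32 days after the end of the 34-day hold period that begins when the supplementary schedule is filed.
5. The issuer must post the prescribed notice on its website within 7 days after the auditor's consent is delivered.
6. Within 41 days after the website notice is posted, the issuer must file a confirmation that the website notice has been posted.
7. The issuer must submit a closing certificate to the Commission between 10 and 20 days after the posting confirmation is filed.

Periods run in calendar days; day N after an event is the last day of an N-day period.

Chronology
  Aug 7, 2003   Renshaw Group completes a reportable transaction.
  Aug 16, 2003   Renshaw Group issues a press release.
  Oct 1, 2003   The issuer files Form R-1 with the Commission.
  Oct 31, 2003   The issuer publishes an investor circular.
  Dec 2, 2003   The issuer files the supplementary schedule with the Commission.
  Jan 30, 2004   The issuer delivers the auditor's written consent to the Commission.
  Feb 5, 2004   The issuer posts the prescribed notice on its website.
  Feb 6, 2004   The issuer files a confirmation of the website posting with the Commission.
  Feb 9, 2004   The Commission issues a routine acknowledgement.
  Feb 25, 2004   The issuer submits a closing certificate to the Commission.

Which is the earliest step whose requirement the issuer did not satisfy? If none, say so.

(1) the permitted window runs from Aug 7, 2003 + 15 = Aug 22, 2003 to Aug 7, 2003 + 56 = Oct 2, 2003; done Oct 1, 2003, which is between those dates.
(2) the permitted window runs from Oct 21, 2003 + 6 = Oct 27, 2003 to Oct 21, 2003 + 43 = Dec 3, 2003; done Oct 31, 2003 — within the window.
(3) the permitted window runs from Nov 20, 2003 + 10 = Nov 30, 2003 to Nov 20, 2003 + 22 = Dec 12, 2003; Dec 2, 2003 falls inside that range.
(4) the permitted window runs from Jan 5, 2004 + 22 = Jan 27, 2004 to Jan 5, 2004 + 32 = Feb 6, 2004; done Jan 30, 2004, which is between those dates.
(5) due by Jan 30, 2004 + 7 days = Feb 6, 2004; done Feb 5, 2004 — timely.
(6) due by Feb 5, 2004 + 41 days = Mar 17, 2004; completed Feb 6, 2004, before the deadline.
(7) the permitted window runs from Feb 6, 2004 + 10 = Feb 16, 2004 to Feb 6, 2004 + 20 = Feb 26, 2004; done Feb 25, 2004 — within the window.

None — every step was satisfied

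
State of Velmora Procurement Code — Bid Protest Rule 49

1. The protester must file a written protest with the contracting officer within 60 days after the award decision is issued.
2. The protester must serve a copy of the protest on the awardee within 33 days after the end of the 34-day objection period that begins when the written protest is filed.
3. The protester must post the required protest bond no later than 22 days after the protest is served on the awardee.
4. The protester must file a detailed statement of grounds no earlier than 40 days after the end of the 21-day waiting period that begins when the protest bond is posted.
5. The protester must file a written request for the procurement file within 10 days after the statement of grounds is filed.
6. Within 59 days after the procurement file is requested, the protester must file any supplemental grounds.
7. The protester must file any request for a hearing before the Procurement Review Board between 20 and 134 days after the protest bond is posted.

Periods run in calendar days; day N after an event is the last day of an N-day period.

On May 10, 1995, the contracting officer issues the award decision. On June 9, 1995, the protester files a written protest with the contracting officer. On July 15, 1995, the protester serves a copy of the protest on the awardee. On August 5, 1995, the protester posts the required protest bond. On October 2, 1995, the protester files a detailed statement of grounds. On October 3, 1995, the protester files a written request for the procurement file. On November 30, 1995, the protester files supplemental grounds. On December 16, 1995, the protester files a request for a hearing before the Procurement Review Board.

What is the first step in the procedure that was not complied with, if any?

Step 1: 60 days after May 10, 1995 (when the award decision is issued) is July 9, 1995; June 9, 1995 is within that limit.
Step 2: 33 days after July 13, 1995 (end of the 34-day objection period, which began when the written protest is filed on June 9, 1995) is August 15, 1995; done July 15, 1995 — timely.
Step 3: 22 days after July 15, 1995 (when the protest is served on the awardee) is August 6, 1995; August 5, 1995 is within that limit.
Step 4: the earliest permitted date is 40 days after August 26, 1995 (end of the 21-day waiting period, which began when the protest bond is posted on August 5, 1995), i.e. October 5, 1995; acted on October 2, 1995, 3 days prematurely.
Later steps need not be reached.

Step 4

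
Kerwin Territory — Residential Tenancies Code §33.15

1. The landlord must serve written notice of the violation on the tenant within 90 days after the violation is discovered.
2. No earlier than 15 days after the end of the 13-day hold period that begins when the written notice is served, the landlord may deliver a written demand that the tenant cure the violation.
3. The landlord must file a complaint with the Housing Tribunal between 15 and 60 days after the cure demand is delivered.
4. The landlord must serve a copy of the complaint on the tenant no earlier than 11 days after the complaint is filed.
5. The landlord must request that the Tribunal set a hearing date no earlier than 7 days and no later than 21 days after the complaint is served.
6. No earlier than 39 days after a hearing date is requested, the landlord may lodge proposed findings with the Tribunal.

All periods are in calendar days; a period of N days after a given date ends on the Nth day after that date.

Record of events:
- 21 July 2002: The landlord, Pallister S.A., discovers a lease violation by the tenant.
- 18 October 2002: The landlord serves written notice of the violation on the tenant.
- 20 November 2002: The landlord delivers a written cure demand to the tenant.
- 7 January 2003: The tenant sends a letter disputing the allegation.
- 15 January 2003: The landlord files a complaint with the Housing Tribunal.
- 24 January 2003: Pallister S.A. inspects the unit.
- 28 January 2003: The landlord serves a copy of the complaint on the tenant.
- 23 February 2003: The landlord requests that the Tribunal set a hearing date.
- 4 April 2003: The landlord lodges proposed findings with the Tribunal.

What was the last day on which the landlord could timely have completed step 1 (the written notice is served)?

19 October 2002

Step 1 runs from 21 July 2002, when the violation is discovered. 90 days after 21 July 2002 is 19 October 2002.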